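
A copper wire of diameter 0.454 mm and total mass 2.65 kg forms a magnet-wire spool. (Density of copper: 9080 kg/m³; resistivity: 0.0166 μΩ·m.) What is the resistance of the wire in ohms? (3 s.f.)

ρ = 0.0166 μΩ·m = 1.66×10^-8 Ω·m
A = π(d/2)² = π(2.2700e-04 m)² = 1.6188e-07 m²
L = m/(density·A) = 2.65/(9080×1.6188e-07) = 1803 m
R = ρL/A = (1.66×10^-8)(1803)/(1.6188e-07) = 185 Ω

185 Ω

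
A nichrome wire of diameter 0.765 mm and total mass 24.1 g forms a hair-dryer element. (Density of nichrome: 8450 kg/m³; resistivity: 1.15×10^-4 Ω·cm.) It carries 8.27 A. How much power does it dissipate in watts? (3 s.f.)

ρ = 1.15×10^-4 Ω·cm = 1.15×10^-6 Ω·m
A = π(d/2)² = π(3.8250e-04 m)² = 4.5963e-07 m²
L = m/(density·A) = 0.0241/(8450×4.5963e-07) = 6.205 m
R = ρL/A = (1.15×10^-6)(6.205)/(4.5963e-07) = 15.53 Ω
P = I²R = (8.27)² × 15.53 = 1060 W

1060 W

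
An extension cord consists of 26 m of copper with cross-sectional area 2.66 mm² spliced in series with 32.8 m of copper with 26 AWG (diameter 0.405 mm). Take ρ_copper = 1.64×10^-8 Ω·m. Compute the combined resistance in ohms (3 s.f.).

Segment 1: A = 2.66 mm² = 2.660e-06 m²
R₁ = ρL/A = (1.64×10^-8)(26)/(2.660e-06) = 0.1603 Ω
Segment 2: A = π(0.405/2 mm)² = π(2.0250e-04 m)² = 1.288e-07 m²
R₂ = (1.64×10^-8)(32.8)/(1.288e-07) = 4.176 Ω
R = R₁ + R₂ = 4.34 Ω

4.34 Ω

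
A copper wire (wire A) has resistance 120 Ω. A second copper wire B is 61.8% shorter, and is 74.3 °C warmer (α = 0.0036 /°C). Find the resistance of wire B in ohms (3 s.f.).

R ∝ ρL/d² with ρ ∝ (1+αΔT), so R_B/R_A = (1 − 61.8/100) × (1 + 0.0036×74.3)
= 0.382 × 1.268 = 0.4842
R_B = 0.4842 × 120 = 58.1 Ω

58.1 Ω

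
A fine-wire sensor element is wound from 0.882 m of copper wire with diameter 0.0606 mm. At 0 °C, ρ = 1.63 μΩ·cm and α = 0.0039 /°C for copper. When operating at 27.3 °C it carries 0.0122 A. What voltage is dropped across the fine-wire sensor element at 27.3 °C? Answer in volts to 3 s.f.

ρ = 1.63 μΩ·cm = 1.63×10^-8 Ω·m
A = π(d/2)² = π(3.0300e-05 m)² = 2.884e-09 m²
R₍0₎ = ρL/A = (1.63×10^-8)(0.882)/(2.884e-09) = 4.984 Ω
R₍27.3₎ = R₍0₎(1 + αΔT) = 4.984 × (1 + 0.0039×27.3) = 5.515 Ω
V = IR = 0.0122 × 5.515 = 0.0673 V

0.0673 V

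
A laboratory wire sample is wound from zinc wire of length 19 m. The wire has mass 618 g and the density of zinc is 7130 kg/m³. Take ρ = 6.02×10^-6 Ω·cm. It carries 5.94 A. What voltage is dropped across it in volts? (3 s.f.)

ρ = 6.02×10^-6 Ω·cm = 6.02×10^-8 Ω·m
A = m/(density·L) = 0.618/(7130×19) = 4.5619e-06 m²
R = ρL/A = (6.02×10^-8)(19)/(4.5619e-06) = 0.2507 Ω
V = IR = 5.94 × 0.2507 = 1.49 V

1.49 V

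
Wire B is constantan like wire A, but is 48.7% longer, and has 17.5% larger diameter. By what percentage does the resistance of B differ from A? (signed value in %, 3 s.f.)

7.70%

R ∝ L/d², so R_B/R_A = (1 + 48.7/100) × (1 + 17.5/100)⁻²
= 1.487 × 0.7243 = 1.077
(R_B − R_A)/R_A = 1.077 − 1 = 7.70%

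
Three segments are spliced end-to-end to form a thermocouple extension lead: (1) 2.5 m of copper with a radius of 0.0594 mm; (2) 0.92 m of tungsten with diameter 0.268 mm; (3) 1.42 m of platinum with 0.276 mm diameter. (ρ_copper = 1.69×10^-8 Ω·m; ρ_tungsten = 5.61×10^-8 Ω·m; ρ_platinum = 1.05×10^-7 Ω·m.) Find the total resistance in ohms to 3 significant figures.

Seg 1: A = πr² = π(5.9400e-05 m)² = 1.108e-08 m²
R_1 = (1.69×10^-8)(2.5)/(1.108e-08) = 3.812 Ω
Seg 2: A = π(d/2)² = π(1.3400e-04 m)² = 5.641e-08 m²
R_2 = (5.61×10^-8)(0.92)/(5.641e-08) = 0.9149 Ω
Seg 3: A = π(d/2)² = π(1.3800e-04 m)² = 5.983e-08 m²
R_3 = (1.05×10^-7)(1.42)/(5.983e-08) = 2.492 Ω
R_total = R_1 + R_2 + R_3 = 7.22 Ω

7.22 Ω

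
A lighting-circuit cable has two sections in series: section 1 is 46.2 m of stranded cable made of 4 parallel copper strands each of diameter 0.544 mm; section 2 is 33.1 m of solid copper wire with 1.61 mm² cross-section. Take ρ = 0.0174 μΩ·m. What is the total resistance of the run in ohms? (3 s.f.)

1.22 Ω

ρ = 0.0174 μΩ·m = 1.74×10^-8 Ω·m
Section 1: A_strand = π(2.7200e-04)² = 2.324e-07 m²; R₁ = ρL/(N·A_s) = (1.74×10^-8)(46.2)/(4×2.324e-07) = 0.8647 Ω
Section 2: A = 1.61 mm² = 1.610e-06 m²
R₂ = (1.74×10^-8)(33.1)/(1.610e-06) = 0.3577 Ω
R = R₁ + R₂ = 1.22 Ω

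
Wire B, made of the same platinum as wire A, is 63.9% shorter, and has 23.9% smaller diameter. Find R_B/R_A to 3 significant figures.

0.623

R ∝ L/d², so R_B/R_A = (1 − 63.9/100) × (1 − 23.9/100)⁻²
= 0.361 × 1.727 = 0.623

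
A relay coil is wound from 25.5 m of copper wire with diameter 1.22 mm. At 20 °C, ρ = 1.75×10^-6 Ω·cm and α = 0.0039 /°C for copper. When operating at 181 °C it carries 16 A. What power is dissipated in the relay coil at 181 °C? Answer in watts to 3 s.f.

159 W

ρ = 1.75×10^-6 Ω·cm = 1.75×10^-8 Ω·m
A = π(d/2)² = π(6.1000e-04 m)² = 1.169e-06 m²
R₍20₎ = ρL/A = (1.75×10^-8)(25.5)/(1.169e-06) = 0.3817 Ω
R₍181₎ = R₍20₎(1 + αΔT) = 0.3817 × (1 + 0.0039×161) = 0.6214 Ω
P = I²R = (16)² × 0.6214 = 159 W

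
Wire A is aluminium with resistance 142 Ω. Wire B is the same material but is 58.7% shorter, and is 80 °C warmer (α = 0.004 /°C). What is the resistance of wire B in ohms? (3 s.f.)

R ∝ ρL/d² with ρ ∝ (1+αΔT), so R_B/R_A = (1 − 58.7/100) × (1 + 0.004×80)
= 0.413 × 1.32 = 0.5452
R_B = 0.5452 × 142 = 77.4 Ω

77.4 Ω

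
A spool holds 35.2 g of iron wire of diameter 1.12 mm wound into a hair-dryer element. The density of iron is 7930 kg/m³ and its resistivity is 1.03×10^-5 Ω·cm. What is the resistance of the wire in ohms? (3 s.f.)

0.471 Ω

ρ = 1.03×10^-5 Ω·cm = 1.03×10^-7 Ω·m
A = π(d/2)² = π(5.6000e-04 m)² = 9.8520e-07 m²
L = m/(density·A) = 0.0352/(7930×9.8520e-07) = 4.506 m
R = ρL/A = (1.03×10^-7)(4.506)/(9.8520e-07) = 0.471 Ω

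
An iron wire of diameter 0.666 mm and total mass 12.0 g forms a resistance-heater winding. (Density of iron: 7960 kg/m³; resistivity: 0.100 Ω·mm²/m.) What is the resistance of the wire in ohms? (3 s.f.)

1.24 Ω

ρ = 0.100 Ω·mm²/m = 1.00×10^-7 Ω·m
A = π(d/2)² = π(3.3300e-04 m)² = 3.4837e-07 m²
L = m/(density·A) = 0.012/(7960×3.4837e-07) = 4.327 m
R = ρL/A = (1.00×10^-7)(4.327)/(3.4837e-07) = 1.24 Ω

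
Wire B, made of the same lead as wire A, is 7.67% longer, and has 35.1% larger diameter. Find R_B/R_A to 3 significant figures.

0.590

R ∝ L/d², so R_B/R_A = (1 + 7.67/100) × (1 + 35.1/100)⁻²
= 1.077 × 0.5479 = 0.590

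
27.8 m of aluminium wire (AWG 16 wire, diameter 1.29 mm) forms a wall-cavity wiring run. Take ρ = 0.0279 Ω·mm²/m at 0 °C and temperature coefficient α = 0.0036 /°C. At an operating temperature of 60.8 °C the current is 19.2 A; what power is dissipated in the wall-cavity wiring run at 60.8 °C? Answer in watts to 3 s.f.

267 W

ρ = 0.0279 Ω·mm²/m = 2.79×10^-8 Ω·m
A = π(1.29/2 mm)² = π(6.4500e-04 m)² = 1.307e-06 m²
R₍0₎ = ρL/A = (2.79×10^-8)(27.8)/(1.307e-06) = 0.5934 Ω
R₍60.8₎ = R₍0₎(1 + αΔT) = 0.5934 × (1 + 0.0036×60.8) = 0.7233 Ω
P = I²R = (19.2)² × 0.7233 = 267 W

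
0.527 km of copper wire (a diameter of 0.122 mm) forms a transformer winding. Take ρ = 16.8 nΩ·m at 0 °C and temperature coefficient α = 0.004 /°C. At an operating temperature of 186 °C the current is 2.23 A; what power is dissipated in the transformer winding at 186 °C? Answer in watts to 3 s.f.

6570 W

ρ = 16.8 nΩ·m = 1.68×10^-8 Ω·m
A = π(d/2)² = π(6.1000e-05 m)² = 1.169e-08 m²
R₍0₎ = ρL/A = (1.68×10^-8)(527)/(1.169e-08) = 757.4 Ω
R₍186₎ = R₍0₎(1 + αΔT) = 757.4 × (1 + 0.004×186) = 1321 Ω
P = I²R = (2.23)² × 1321 = 6570 W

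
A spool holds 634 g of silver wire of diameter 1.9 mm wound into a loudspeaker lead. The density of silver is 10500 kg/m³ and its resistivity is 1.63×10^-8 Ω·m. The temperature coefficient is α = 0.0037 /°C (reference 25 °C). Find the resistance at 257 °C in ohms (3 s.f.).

A = π(d/2)² = π(9.5000e-04 m)² = 2.8353e-06 m²
L = m/(density·A) = 0.634/(10500×2.8353e-06) = 21.3 m
R = ρL/A = (1.63×10^-8)(21.3)/(2.8353e-06) = 0.1224 Ω
R(257 °C) = 0.1224 × (1 + 0.0037×232) = 0.228 Ω

0.228 Ω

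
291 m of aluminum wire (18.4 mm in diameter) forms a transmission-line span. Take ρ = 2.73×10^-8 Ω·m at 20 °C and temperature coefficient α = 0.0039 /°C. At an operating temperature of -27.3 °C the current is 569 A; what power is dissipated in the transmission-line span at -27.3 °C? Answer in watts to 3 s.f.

A = π(d/2)² = π(9.2000e-03 m)² = 2.659e-04 m²
R₍20₎ = ρL/A = (2.73×10^-8)(291)/(2.659e-04) = 0.02988 Ω
R₍-27.3₎ = R₍20₎(1 + αΔT) = 0.02988 × (1 + 0.0039×-47.3) = 0.02437 Ω
P = I²R = (569)² × 0.02437 = 7890 W

7890 W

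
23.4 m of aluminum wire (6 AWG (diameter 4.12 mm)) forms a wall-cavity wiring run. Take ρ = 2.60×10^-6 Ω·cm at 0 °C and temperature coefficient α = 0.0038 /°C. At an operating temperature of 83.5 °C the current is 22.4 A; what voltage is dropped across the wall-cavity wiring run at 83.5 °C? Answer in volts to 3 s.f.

ρ = 2.60×10^-6 Ω·cm = 2.60×10^-8 Ω·m
A = π(4.12/2 mm)² = π(2.0600e-03 m)² = 1.333e-05 m²
R₍0₎ = ρL/A = (2.60×10^-8)(23.4)/(1.333e-05) = 0.04564 Ω
R₍83.5₎ = R₍0₎(1 + αΔT) = 0.04564 × (1 + 0.0038×83.5) = 0.06012 Ω
V = IR = 22.4 × 0.06012 = 1.35 V

1.35 V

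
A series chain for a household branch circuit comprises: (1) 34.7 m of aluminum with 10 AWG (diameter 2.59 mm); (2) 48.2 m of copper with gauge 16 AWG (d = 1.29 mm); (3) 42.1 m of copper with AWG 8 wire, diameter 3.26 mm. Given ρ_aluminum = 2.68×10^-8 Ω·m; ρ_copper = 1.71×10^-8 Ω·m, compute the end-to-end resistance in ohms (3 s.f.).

Seg 1: A = π(2.59/2 mm)² = π(1.2950e-03 m)² = 5.269e-06 m²
R_1 = (2.68×10^-8)(34.7)/(5.269e-06) = 0.1765 Ω
Seg 2: A = π(1.29/2 mm)² = π(6.4500e-04 m)² = 1.307e-06 m²
R_2 = (1.71×10^-8)(48.2)/(1.307e-06) = 0.6306 Ω
Seg 3: A = π(3.26/2 mm)² = π(1.6300e-03 m)² = 8.347e-06 m²
R_3 = (1.71×10^-8)(42.1)/(8.347e-06) = 0.08625 Ω
R_total = R_1 + R_2 + R_3 = 0.893 Ω

0.893 Ω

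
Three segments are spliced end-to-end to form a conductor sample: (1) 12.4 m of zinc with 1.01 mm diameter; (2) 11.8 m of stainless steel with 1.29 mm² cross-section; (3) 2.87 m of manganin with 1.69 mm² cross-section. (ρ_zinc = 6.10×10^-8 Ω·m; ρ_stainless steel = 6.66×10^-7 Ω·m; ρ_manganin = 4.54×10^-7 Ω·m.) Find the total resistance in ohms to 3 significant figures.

7.81 Ω

Seg 1: A = π(d/2)² = π(5.0500e-04 m)² = 8.012e-07 m²
R_1 = (6.10×10^-8)(12.4)/(8.012e-07) = 0.9441 Ω
Seg 2: A = 1.29 mm² = 1.290e-06 m²
R_2 = (6.66×10^-7)(11.8)/(1.290e-06) = 6.092 Ω
Seg 3: A = 1.69 mm² = 1.690e-06 m²
R_3 = (4.54×10^-7)(2.87)/(1.690e-06) = 0.771 Ω
R_total = R_1 + R_2 + R_3 = 7.81 Ω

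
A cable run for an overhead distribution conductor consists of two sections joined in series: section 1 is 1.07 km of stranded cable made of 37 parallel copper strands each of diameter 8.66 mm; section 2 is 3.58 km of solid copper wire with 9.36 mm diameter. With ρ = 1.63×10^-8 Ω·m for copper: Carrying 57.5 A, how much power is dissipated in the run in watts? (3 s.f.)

2830 W

Section 1: A_strand = π(4.3300e-03)² = 5.890e-05 m²; R₁ = ρL/(N·A_s) = (1.63×10^-8)(1070)/(37×5.890e-05) = 0.008003 Ω
Section 2: A = π(d/2)² = π(4.6800e-03 m)² = 6.881e-05 m²
R₂ = (1.63×10^-8)(3580)/(6.881e-05) = 0.8481 Ω
R = R₁ + R₂ = 0.8561 Ω
P = I²R = (57.5)² × 0.8561 = 2830 W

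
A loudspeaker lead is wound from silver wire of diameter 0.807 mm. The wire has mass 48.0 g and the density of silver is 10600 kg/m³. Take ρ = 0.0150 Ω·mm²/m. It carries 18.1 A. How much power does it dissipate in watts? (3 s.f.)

85.1 W

ρ = 0.0150 Ω·mm²/m = 1.50×10^-8 Ω·m
A = π(d/2)² = π(4.0350e-04 m)² = 5.1149e-07 m²
L = m/(density·A) = 0.048/(10600×5.1149e-07) = 8.853 m
R = ρL/A = (1.50×10^-8)(8.853)/(5.1149e-07) = 0.2596 Ω
P = I²R = (18.1)² × 0.2596 = 85.1 W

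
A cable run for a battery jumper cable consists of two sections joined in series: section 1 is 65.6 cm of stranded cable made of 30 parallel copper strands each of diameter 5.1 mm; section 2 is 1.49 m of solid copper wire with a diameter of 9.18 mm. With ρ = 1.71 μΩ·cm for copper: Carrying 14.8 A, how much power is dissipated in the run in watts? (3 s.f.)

0.0883 W

ρ = 1.71 μΩ·cm = 1.71×10^-8 Ω·m
Section 1: A_strand = π(2.5500e-03)² = 2.043e-05 m²; R₁ = ρL/(N·A_s) = (1.71×10^-8)(0.656)/(30×2.043e-05) = 1.830×10^-5 Ω
Section 2: A = π(d/2)² = π(4.5900e-03 m)² = 6.619e-05 m²
R₂ = (1.71×10^-8)(1.49)/(6.619e-05) = 3.850×10^-4 Ω
R = R₁ + R₂ = 4.033×10^-4 Ω
P = I²R = (14.8)² × 4.033×10^-4 = 0.0883 W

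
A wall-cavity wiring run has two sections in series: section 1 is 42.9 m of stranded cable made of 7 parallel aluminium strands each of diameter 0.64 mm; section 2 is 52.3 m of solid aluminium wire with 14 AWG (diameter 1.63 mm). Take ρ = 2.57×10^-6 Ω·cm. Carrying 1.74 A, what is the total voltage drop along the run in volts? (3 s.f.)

1.97 V

ρ = 2.57×10^-6 Ω·cm = 2.57×10^-8 Ω·m
Section 1: A_strand = π(3.2000e-04)² = 3.217e-07 m²; R₁ = ρL/(N·A_s) = (2.57×10^-8)(42.9)/(7×3.217e-07) = 0.4896 Ω
Section 2: A = π(1.63/2 mm)² = π(8.1500e-04 m)² = 2.087e-06 m²
R₂ = (2.57×10^-8)(52.3)/(2.087e-06) = 0.6441 Ω
R = R₁ + R₂ = 1.134 Ω
V = IR = 1.74 × 1.134 = 1.97 V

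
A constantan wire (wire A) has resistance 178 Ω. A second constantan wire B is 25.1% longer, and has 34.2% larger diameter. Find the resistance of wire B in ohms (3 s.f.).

124 Ω

R ∝ L/d², so R_B/R_A = (1 + 25.1/100) × (1 + 34.2/100)⁻²
= 1.251 × 0.5553 = 0.6946
R_B = 0.6946 × 178 = 124 Ω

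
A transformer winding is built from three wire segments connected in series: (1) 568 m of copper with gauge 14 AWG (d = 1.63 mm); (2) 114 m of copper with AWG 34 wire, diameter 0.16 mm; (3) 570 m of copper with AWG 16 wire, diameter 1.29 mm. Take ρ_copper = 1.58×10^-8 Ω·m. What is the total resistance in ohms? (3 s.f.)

Seg 1: A = π(1.63/2 mm)² = π(8.1500e-04 m)² = 2.087e-06 m²
R_1 = (1.58×10^-8)(568)/(2.087e-06) = 4.301 Ω
Seg 2: A = π(0.16/2 mm)² = π(8.0000e-05 m)² = 2.011e-08 m²
R_2 = (1.58×10^-8)(114)/(2.011e-08) = 89.58 Ω
Seg 3: A = π(1.29/2 mm)² = π(6.4500e-04 m)² = 1.307e-06 m²
R_3 = (1.58×10^-8)(570)/(1.307e-06) = 6.891 Ω
R_total = R_1 + R_2 + R_3 = 101 Ω

101 Ω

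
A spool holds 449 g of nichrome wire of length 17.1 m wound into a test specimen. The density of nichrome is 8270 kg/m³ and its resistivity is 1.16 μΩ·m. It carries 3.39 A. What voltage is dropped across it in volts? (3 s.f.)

21.2 V

ρ = 1.16 μΩ·m = 1.16×10^-6 Ω·m
A = m/(density·L) = 0.449/(8270×17.1) = 3.1750e-06 m²
R = ρL/A = (1.16×10^-6)(17.1)/(3.1750e-06) = 6.248 Ω
V = IR = 3.39 × 6.248 = 21.2 V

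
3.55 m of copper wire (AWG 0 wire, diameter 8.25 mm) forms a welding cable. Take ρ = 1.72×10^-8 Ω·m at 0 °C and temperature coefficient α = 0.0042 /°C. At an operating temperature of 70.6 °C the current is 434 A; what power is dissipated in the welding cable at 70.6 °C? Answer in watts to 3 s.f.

A = π(8.25/2 mm)² = π(4.1250e-03 m)² = 5.346e-05 m²
R₍0₎ = ρL/A = (1.72×10^-8)(3.55)/(5.346e-05) = 0.001142 Ω
R₍70.6₎ = R₍0₎(1 + αΔT) = 0.001142 × (1 + 0.0042×70.6) = 0.001481 Ω
P = I²R = (434)² × 0.001481 = 279 W

279 W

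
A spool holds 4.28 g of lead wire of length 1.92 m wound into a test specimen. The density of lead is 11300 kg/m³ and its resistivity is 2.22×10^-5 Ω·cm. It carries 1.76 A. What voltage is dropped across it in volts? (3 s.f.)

3.80 V

ρ = 2.22×10^-5 Ω·cm = 2.22×10^-7 Ω·m
A = m/(density·L) = 0.00428/(11300×1.92) = 1.9727e-07 m²
R = ρL/A = (2.22×10^-7)(1.92)/(1.9727e-07) = 2.161 Ω
V = IR = 1.76 × 2.161 = 3.80 V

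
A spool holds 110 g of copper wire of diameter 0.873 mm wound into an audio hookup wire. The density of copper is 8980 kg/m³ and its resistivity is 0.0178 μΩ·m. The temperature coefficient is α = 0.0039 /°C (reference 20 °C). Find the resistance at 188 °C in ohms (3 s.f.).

1.01 Ω

ρ = 0.0178 μΩ·m = 1.78×10^-8 Ω·m
A = π(d/2)² = π(4.3650e-04 m)² = 5.9857e-07 m²
L = m/(density·A) = 0.11/(8980×5.9857e-07) = 20.46 m
R = ρL/A = (1.78×10^-8)(20.46)/(5.9857e-07) = 0.6086 Ω
R(188 °C) = 0.6086 × (1 + 0.0039×168) = 1.01 Ω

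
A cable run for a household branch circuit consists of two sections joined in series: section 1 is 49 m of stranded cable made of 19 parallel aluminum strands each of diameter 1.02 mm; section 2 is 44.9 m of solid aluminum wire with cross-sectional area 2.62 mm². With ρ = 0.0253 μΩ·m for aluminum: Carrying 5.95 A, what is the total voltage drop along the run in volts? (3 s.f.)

ρ = 0.0253 μΩ·m = 2.53×10^-8 Ω·m
Section 1: A_strand = π(5.1000e-04)² = 8.171e-07 m²; R₁ = ρL/(N·A_s) = (2.53×10^-8)(49)/(19×8.171e-07) = 0.07985 Ω
Section 2: A = 2.62 mm² = 2.620e-06 m²
R₂ = (2.53×10^-8)(44.9)/(2.620e-06) = 0.4336 Ω
R = R₁ + R₂ = 0.5134 Ω
V = IR = 5.95 × 0.5134 = 3.05 V

3.05 V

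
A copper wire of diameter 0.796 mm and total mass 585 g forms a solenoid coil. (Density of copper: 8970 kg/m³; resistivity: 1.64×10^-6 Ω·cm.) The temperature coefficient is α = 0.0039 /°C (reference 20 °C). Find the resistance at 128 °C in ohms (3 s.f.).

6.14 Ω

ρ = 1.64×10^-6 Ω·cm = 1.64×10^-8 Ω·m
A = π(d/2)² = π(3.9800e-04 m)² = 4.9764e-07 m²
L = m/(density·A) = 0.585/(8970×4.9764e-07) = 131.1 m
R = ρL/A = (1.64×10^-8)(131.1)/(4.9764e-07) = 4.319 Ω
R(128 °C) = 4.319 × (1 + 0.0039×108) = 6.14 Ω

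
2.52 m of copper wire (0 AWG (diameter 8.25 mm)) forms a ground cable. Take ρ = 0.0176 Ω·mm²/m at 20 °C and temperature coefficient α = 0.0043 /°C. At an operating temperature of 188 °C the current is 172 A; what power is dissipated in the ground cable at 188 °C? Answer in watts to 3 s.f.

42.3 W

ρ = 0.0176 Ω·mm²/m = 1.76×10^-8 Ω·m
A = π(8.25/2 mm)² = π(4.1250e-03 m)² = 5.346e-05 m²
R₍20₎ = ρL/A = (1.76×10^-8)(2.52)/(5.346e-05) = 8.297×10^-4 Ω
R₍188₎ = R₍20₎(1 + αΔT) = 8.297×10^-4 × (1 + 0.0043×168) = 0.001429 Ω
P = I²R = (172)² × 0.001429 = 42.3 W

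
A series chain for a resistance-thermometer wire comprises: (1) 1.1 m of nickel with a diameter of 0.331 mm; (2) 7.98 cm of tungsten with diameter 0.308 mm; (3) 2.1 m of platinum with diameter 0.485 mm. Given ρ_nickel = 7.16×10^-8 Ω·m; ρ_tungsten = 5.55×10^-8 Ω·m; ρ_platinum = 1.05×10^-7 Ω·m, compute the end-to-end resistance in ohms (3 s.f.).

2.17 Ω

Seg 1: A = π(d/2)² = π(1.6550e-04 m)² = 8.605e-08 m²
R_1 = (7.16×10^-8)(1.1)/(8.605e-08) = 0.9153 Ω
Seg 2: A = π(d/2)² = π(1.5400e-04 m)² = 7.451e-08 m²
R_2 = (5.55×10^-8)(0.0798)/(7.451e-08) = 0.05944 Ω
Seg 3: A = π(d/2)² = π(2.4250e-04 m)² = 1.847e-07 m²
R_3 = (1.05×10^-7)(2.1)/(1.847e-07) = 1.194 Ω
R_total = R_1 + R_2 + R_3 = 2.17 Ω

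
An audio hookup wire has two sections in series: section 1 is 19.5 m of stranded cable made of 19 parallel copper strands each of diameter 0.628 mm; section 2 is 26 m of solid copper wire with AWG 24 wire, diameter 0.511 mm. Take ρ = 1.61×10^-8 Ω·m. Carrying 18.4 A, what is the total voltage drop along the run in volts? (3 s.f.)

Section 1: A_strand = π(3.1400e-04)² = 3.097e-07 m²; R₁ = ρL/(N·A_s) = (1.61×10^-8)(19.5)/(19×3.097e-07) = 0.05335 Ω
Section 2: A = π(0.511/2 mm)² = π(2.5550e-04 m)² = 2.051e-07 m²
R₂ = (1.61×10^-8)(26)/(2.051e-07) = 2.041 Ω
R = R₁ + R₂ = 2.094 Ω
V = IR = 18.4 × 2.094 = 38.5 V

38.5 V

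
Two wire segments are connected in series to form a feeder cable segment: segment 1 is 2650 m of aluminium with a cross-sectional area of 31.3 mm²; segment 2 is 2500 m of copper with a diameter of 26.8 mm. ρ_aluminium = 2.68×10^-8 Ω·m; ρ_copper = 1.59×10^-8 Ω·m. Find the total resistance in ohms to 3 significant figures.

Segment 1: A = 31.3 mm² = 3.130e-05 m²
R₁ = ρL/A = (2.68×10^-8)(2650)/(3.130e-05) = 2.269 Ω
Segment 2: A = π(d/2)² = π(1.3400e-02 m)² = 5.641e-04 m²
R₂ = (1.59×10^-8)(2500)/(5.641e-04) = 0.07047 Ω
R = R₁ + R₂ = 2.34 Ω

2.34 Ω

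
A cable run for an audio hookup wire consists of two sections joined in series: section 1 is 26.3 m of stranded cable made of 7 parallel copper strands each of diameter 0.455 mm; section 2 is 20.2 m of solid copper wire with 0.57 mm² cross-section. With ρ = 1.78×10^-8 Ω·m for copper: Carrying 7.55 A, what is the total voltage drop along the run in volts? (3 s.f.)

Section 1: A_strand = π(2.2750e-04)² = 1.626e-07 m²; R₁ = ρL/(N·A_s) = (1.78×10^-8)(26.3)/(7×1.626e-07) = 0.4113 Ω
Section 2: A = 0.57 mm² = 5.700e-07 m²
R₂ = (1.78×10^-8)(20.2)/(5.700e-07) = 0.6308 Ω
R = R₁ + R₂ = 1.042 Ω
V = IR = 7.55 × 1.042 = 7.87 V

7.87 V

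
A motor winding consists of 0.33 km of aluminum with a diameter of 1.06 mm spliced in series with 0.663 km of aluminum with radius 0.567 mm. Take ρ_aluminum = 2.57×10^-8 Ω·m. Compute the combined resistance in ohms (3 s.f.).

26.5 Ω

Segment 1: A = π(d/2)² = π(5.3000e-04 m)² = 8.825e-07 m²
R₁ = ρL/A = (2.57×10^-8)(330)/(8.825e-07) = 9.61 Ω
Segment 2: A = πr² = π(5.6700e-04 m)² = 1.010e-06 m²
R₂ = (2.57×10^-8)(663)/(1.010e-06) = 16.87 Ω
R = R₁ + R₂ = 26.5 Ω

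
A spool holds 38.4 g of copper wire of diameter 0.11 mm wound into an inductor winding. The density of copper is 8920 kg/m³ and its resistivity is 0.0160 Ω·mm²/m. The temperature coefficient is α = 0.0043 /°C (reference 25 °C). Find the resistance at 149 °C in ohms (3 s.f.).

1170 Ω

ρ = 0.0160 Ω·mm²/m = 1.60×10^-8 Ω·m
A = π(d/2)² = π(5.5000e-05 m)² = 9.5033e-09 m²
L = m/(density·A) = 0.0384/(8920×9.5033e-09) = 453 m
R = ρL/A = (1.60×10^-8)(453)/(9.5033e-09) = 762.7 Ω
R(149 °C) = 762.7 × (1 + 0.0043×124) = 1170 Ω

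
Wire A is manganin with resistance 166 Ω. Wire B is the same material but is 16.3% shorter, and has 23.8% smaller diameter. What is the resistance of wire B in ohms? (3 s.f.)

R ∝ L/d², so R_B/R_A = (1 − 16.3/100) × (1 − 23.8/100)⁻²
= 0.837 × 1.722 = 1.442
R_B = 1.442 × 166 = 239 Ω

239 Ω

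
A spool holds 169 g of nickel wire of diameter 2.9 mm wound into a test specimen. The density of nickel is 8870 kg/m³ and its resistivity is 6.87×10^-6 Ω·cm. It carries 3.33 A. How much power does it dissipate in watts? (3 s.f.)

ρ = 6.87×10^-6 Ω·cm = 6.87×10^-8 Ω·m
A = π(d/2)² = π(1.4500e-03 m)² = 6.6052e-06 m²
L = m/(density·A) = 0.169/(8870×6.6052e-06) = 2.885 m
R = ρL/A = (6.87×10^-8)(2.885)/(6.6052e-06) = 0.03 Ω
P = I²R = (3.33)² × 0.03 = 0.333 W

0.333 W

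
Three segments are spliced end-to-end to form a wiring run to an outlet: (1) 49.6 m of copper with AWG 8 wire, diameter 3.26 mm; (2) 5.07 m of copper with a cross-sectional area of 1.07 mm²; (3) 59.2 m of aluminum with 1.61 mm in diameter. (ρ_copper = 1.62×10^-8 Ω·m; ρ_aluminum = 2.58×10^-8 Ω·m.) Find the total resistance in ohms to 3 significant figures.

0.923 Ω

Seg 1: A = π(3.26/2 mm)² = π(1.6300e-03 m)² = 8.347e-06 m²
R_1 = (1.62×10^-8)(49.6)/(8.347e-06) = 0.09627 Ω
Seg 2: A = 1.07 mm² = 1.070e-06 m²
R_2 = (1.62×10^-8)(5.07)/(1.070e-06) = 0.07676 Ω
Seg 3: A = π(d/2)² = π(8.0500e-04 m)² = 2.036e-06 m²
R_3 = (2.58×10^-8)(59.2)/(2.036e-06) = 0.7502 Ω
R_total = R_1 + R_2 + R_3 = 0.923 Ω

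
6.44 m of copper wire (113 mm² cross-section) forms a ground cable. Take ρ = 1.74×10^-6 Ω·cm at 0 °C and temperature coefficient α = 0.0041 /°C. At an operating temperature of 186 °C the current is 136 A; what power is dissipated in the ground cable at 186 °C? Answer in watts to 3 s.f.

ρ = 1.74×10^-6 Ω·cm = 1.74×10^-8 Ω·m
A = 113 mm² = 1.130e-04 m²
R₍0₎ = ρL/A = (1.74×10^-8)(6.44)/(1.130e-04) = 9.916×10^-4 Ω
R₍186₎ = R₍0₎(1 + αΔT) = 9.916×10^-4 × (1 + 0.0041×186) = 0.001748 Ω
P = I²R = (136)² × 0.001748 = 32.3 W

32.3 W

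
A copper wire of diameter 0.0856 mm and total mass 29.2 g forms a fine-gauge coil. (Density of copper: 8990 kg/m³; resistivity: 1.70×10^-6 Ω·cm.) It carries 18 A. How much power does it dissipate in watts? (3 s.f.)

5.40×10^5 W

ρ = 1.70×10^-6 Ω·cm = 1.70×10^-8 Ω·m
A = π(d/2)² = π(4.2800e-05 m)² = 5.7549e-09 m²
L = m/(density·A) = 0.0292/(8990×5.7549e-09) = 564.4 m
R = ρL/A = (1.70×10^-8)(564.4)/(5.7549e-09) = 1667 Ω
P = I²R = (18)² × 1667 = 5.40×10^5 W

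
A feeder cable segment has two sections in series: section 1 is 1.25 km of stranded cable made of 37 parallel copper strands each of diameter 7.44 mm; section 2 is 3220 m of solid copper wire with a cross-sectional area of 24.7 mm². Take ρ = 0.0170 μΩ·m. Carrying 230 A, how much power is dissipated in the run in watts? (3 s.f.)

1.18×10^5 W

ρ = 0.0170 μΩ·m = 1.70×10^-8 Ω·m
Section 1: A_strand = π(3.7200e-03)² = 4.347e-05 m²; R₁ = ρL/(N·A_s) = (1.70×10^-8)(1250)/(37×4.347e-05) = 0.01321 Ω
Section 2: A = 24.7 mm² = 2.470e-05 m²
R₂ = (1.70×10^-8)(3220)/(2.470e-05) = 2.216 Ω
R = R₁ + R₂ = 2.229 Ω
P = I²R = (230)² × 2.229 = 1.18×10^5 W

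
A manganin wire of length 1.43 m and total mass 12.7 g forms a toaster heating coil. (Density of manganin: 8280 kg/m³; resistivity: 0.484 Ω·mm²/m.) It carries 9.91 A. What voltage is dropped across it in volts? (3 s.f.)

6.39 V

ρ = 0.484 Ω·mm²/m = 4.84×10^-7 Ω·m
A = m/(density·L) = 0.0127/(8280×1.43) = 1.0726e-06 m²
R = ρL/A = (4.84×10^-7)(1.43)/(1.0726e-06) = 0.6453 Ω
V = IR = 9.91 × 0.6453 = 6.39 V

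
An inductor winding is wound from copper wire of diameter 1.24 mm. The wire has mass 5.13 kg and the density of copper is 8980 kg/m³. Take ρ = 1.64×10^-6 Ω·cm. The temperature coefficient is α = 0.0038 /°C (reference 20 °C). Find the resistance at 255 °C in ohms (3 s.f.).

ρ = 1.64×10^-6 Ω·cm = 1.64×10^-8 Ω·m
A = π(d/2)² = π(6.2000e-04 m)² = 1.2076e-06 m²
L = m/(density·A) = 5.13/(8980×1.2076e-06) = 473.1 m
R = ρL/A = (1.64×10^-8)(473.1)/(1.2076e-06) = 6.424 Ω
R(255 °C) = 6.424 × (1 + 0.0038×235) = 12.2 Ω

12.2 Ω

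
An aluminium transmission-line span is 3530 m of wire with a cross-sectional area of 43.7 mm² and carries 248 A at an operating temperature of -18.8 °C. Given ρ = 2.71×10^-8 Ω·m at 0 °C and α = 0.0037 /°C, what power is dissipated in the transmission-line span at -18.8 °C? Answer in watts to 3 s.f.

A = 43.7 mm² = 4.370e-05 m²
R₍0₎ = ρL/A = (2.71×10^-8)(3530)/(4.370e-05) = 2.189 Ω
R₍-18.8₎ = R₍0₎(1 + αΔT) = 2.189 × (1 + 0.0037×-18.8) = 2.037 Ω
P = I²R = (248)² × 2.037 = 1.25×10^5 W

1.25×10^5 W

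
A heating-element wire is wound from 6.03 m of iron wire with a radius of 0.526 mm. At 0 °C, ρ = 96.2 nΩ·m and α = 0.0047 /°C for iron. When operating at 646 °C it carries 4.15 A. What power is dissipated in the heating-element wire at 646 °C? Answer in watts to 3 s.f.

46.4 W

ρ = 96.2 nΩ·m = 9.62×10^-8 Ω·m
A = πr² = π(5.2600e-04 m)² = 8.692e-07 m²
R₍0₎ = ρL/A = (9.62×10^-8)(6.03)/(8.692e-07) = 0.6674 Ω
R₍646₎ = R₍0₎(1 + αΔT) = 0.6674 × (1 + 0.0047×646) = 2.694 Ω
P = I²R = (4.15)² × 2.694 = 46.4 W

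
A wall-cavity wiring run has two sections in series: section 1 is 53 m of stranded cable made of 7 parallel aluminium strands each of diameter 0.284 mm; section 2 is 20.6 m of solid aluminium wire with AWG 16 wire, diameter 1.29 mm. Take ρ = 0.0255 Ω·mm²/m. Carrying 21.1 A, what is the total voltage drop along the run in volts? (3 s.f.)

72.8 V

ρ = 0.0255 Ω·mm²/m = 2.55×10^-8 Ω·m
Section 1: A_strand = π(1.4200e-04)² = 6.335e-08 m²; R₁ = ρL/(N·A_s) = (2.55×10^-8)(53)/(7×6.335e-08) = 3.048 Ω
Section 2: A = π(1.29/2 mm)² = π(6.4500e-04 m)² = 1.307e-06 m²
R₂ = (2.55×10^-8)(20.6)/(1.307e-06) = 0.4019 Ω
R = R₁ + R₂ = 3.45 Ω
V = IR = 21.1 × 3.45 = 72.8 V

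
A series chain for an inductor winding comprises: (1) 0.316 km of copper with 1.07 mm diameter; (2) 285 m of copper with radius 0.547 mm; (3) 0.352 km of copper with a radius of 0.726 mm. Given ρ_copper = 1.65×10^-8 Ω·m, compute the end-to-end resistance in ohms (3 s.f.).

14.3 Ω

Seg 1: A = π(d/2)² = π(5.3500e-04 m)² = 8.992e-07 m²
R_1 = (1.65×10^-8)(316)/(8.992e-07) = 5.798 Ω
Seg 2: A = πr² = π(5.4700e-04 m)² = 9.400e-07 m²
R_2 = (1.65×10^-8)(285)/(9.400e-07) = 5.003 Ω
Seg 3: A = πr² = π(7.2600e-04 m)² = 1.656e-06 m²
R_3 = (1.65×10^-8)(352)/(1.656e-06) = 3.508 Ω
R_total = R_1 + R_2 + R_3 = 14.3 Ω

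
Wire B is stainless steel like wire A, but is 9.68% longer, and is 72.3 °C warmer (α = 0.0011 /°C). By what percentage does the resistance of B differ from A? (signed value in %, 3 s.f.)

18.4%

R ∝ ρL/d² with ρ ∝ (1+αΔT), so R_B/R_A = (1 + 9.68/100) × (1 + 0.0011×72.3)
= 1.097 × 1.079 = 1.184
(R_B − R_A)/R_A = 1.184 − 1 = 18.4%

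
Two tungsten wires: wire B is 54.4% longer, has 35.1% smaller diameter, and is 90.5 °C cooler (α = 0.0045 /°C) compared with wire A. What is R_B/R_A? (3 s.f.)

2.17

R ∝ ρL/d² with ρ ∝ (1+αΔT), so R_B/R_A = (1 + 54.4/100) × (1 − 35.1/100)⁻² × (1 − 0.0045×90.5)
= 1.544 × 2.374 × 0.5927 = 2.17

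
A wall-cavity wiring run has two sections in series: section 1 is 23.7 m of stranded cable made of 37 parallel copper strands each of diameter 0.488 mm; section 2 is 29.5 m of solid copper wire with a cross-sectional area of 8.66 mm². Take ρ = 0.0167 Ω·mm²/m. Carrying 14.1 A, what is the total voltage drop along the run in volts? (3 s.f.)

1.61 V

ρ = 0.0167 Ω·mm²/m = 1.67×10^-8 Ω·m
Section 1: A_strand = π(2.4400e-04)² = 1.870e-07 m²; R₁ = ρL/(N·A_s) = (1.67×10^-8)(23.7)/(37×1.870e-07) = 0.05719 Ω
Section 2: A = 8.66 mm² = 8.660e-06 m²
R₂ = (1.67×10^-8)(29.5)/(8.660e-06) = 0.05689 Ω
R = R₁ + R₂ = 0.1141 Ω
V = IR = 14.1 × 0.1141 = 1.61 V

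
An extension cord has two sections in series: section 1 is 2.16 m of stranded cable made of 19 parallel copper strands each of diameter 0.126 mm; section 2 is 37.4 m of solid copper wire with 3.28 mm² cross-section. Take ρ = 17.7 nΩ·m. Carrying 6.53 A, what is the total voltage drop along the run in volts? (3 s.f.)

ρ = 17.7 nΩ·m = 1.77×10^-8 Ω·m
Section 1: A_strand = π(6.3000e-05)² = 1.247e-08 m²; R₁ = ρL/(N·A_s) = (1.77×10^-8)(2.16)/(19×1.247e-08) = 0.1614 Ω
Section 2: A = 3.28 mm² = 3.280e-06 m²
R₂ = (1.77×10^-8)(37.4)/(3.280e-06) = 0.2018 Ω
R = R₁ + R₂ = 0.3632 Ω
V = IR = 6.53 × 0.3632 = 2.37 V

2.37 V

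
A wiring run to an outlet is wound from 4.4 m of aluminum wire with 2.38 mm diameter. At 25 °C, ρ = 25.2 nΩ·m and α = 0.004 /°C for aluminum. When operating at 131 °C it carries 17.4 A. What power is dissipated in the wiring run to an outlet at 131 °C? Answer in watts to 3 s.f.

10.7 W

ρ = 25.2 nΩ·m = 2.52×10^-8 Ω·m
A = π(d/2)² = π(1.1900e-03 m)² = 4.449e-06 m²
R₍25₎ = ρL/A = (2.52×10^-8)(4.4)/(4.449e-06) = 0.02492 Ω
R₍131₎ = R₍25₎(1 + αΔT) = 0.02492 × (1 + 0.004×106) = 0.03549 Ω
P = I²R = (17.4)² × 0.03549 = 10.7 W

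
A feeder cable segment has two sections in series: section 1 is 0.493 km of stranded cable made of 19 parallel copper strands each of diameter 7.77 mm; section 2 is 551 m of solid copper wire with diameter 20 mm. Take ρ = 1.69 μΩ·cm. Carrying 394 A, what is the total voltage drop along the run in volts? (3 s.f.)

15.3 V

ρ = 1.69 μΩ·cm = 1.69×10^-8 Ω·m
Section 1: A_strand = π(3.8850e-03)² = 4.742e-05 m²; R₁ = ρL/(N·A_s) = (1.69×10^-8)(493)/(19×4.742e-05) = 0.009248 Ω
Section 2: A = π(d/2)² = π(1.0000e-02 m)² = 3.142e-04 m²
R₂ = (1.69×10^-8)(551)/(3.142e-04) = 0.02964 Ω
R = R₁ + R₂ = 0.03889 Ω
V = IR = 394 × 0.03889 = 15.3 V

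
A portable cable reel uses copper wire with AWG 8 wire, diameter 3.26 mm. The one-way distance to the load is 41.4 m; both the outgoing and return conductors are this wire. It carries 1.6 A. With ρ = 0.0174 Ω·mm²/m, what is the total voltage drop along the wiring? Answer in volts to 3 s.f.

ρ = 0.0174 Ω·mm²/m = 1.74×10^-8 Ω·m
A = π(3.26/2 mm)² = π(1.6300e-03 m)² = 8.347e-06 m²
Total conductor length (both ways) L = 2 × 41.4 = 82.8 m
R = ρL/A = (1.74×10^-8)(82.8)/(8.347e-06) = 0.1726 Ω
V = IR = 1.6 × 0.1726 = 0.276 V

0.276 V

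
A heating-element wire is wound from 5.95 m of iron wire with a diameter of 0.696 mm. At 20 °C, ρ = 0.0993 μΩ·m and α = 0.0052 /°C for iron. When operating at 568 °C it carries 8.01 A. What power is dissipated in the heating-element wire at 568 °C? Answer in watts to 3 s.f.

384 W

ρ = 0.0993 μΩ·m = 9.93×10^-8 Ω·m
A = π(d/2)² = π(3.4800e-04 m)² = 3.805e-07 m²
R₍20₎ = ρL/A = (9.93×10^-8)(5.95)/(3.805e-07) = 1.553 Ω
R₍568₎ = R₍20₎(1 + αΔT) = 1.553 × (1 + 0.0052×548) = 5.978 Ω
P = I²R = (8.01)² × 5.978 = 384 W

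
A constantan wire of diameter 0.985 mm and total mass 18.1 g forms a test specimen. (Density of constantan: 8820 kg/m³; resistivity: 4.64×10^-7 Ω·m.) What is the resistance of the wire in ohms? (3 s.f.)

A = π(d/2)² = π(4.9250e-04 m)² = 7.6201e-07 m²
L = m/(density·A) = 0.0181/(8820×7.6201e-07) = 2.693 m
R = ρL/A = (4.64×10^-7)(2.693)/(7.6201e-07) = 1.64 Ω

1.64 Ω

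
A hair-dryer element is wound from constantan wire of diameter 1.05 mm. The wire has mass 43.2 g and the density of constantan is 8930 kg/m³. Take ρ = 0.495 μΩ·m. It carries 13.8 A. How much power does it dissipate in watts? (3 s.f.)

ρ = 0.495 μΩ·m = 4.95×10^-7 Ω·m
A = π(d/2)² = π(5.2500e-04 m)² = 8.6590e-07 m²
L = m/(density·A) = 0.0432/(8930×8.6590e-07) = 5.587 m
R = ρL/A = (4.95×10^-7)(5.587)/(8.6590e-07) = 3.194 Ω
P = I²R = (13.8)² × 3.194 = 608 W

608 W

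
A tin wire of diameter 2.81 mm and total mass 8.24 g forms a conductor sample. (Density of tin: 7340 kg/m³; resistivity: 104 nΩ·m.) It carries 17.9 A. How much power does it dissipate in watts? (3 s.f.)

0.973 W

ρ = 104 nΩ·m = 1.04×10^-7 Ω·m
A = π(d/2)² = π(1.4050e-03 m)² = 6.2016e-06 m²
L = m/(density·A) = 0.00824/(7340×6.2016e-06) = 0.181 m
R = ρL/A = (1.04×10^-7)(0.181)/(6.2016e-06) = 0.003036 Ω
P = I²R = (17.9)² × 0.003036 = 0.973 W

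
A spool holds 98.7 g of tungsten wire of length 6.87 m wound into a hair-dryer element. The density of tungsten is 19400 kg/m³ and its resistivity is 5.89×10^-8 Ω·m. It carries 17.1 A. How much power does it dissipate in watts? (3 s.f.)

160 W

A = m/(density·L) = 0.0987/(19400×6.87) = 7.4056e-07 m²
R = ρL/A = (5.89×10^-8)(6.87)/(7.4056e-07) = 0.5464 Ω
P = I²R = (17.1)² × 0.5464 = 160 W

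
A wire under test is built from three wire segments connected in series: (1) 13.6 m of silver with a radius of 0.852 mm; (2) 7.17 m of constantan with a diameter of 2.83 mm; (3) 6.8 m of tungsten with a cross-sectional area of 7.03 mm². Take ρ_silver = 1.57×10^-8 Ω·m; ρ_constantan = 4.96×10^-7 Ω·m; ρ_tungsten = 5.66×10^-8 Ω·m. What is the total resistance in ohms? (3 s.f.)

Seg 1: A = πr² = π(8.5200e-04 m)² = 2.280e-06 m²
R_1 = (1.57×10^-8)(13.6)/(2.280e-06) = 0.09363 Ω
Seg 2: A = π(d/2)² = π(1.4150e-03 m)² = 6.290e-06 m²
R_2 = (4.96×10^-7)(7.17)/(6.290e-06) = 0.5654 Ω
Seg 3: A = 7.03 mm² = 7.030e-06 m²
R_3 = (5.66×10^-8)(6.8)/(7.030e-06) = 0.05475 Ω
R_total = R_1 + R_2 + R_3 = 0.714 Ω

0.714 Ω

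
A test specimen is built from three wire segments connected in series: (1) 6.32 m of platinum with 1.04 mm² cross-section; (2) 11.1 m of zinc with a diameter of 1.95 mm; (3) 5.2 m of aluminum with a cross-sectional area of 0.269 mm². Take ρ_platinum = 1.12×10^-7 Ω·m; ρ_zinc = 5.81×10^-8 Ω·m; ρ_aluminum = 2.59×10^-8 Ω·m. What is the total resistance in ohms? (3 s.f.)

Seg 1: A = 1.04 mm² = 1.040e-06 m²
R_1 = (1.12×10^-7)(6.32)/(1.040e-06) = 0.6806 Ω
Seg 2: A = π(d/2)² = π(9.7500e-04 m)² = 2.986e-06 m²
R_2 = (5.81×10^-8)(11.1)/(2.986e-06) = 0.2159 Ω
Seg 3: A = 0.269 mm² = 2.690e-07 m²
R_3 = (2.59×10^-8)(5.2)/(2.690e-07) = 0.5007 Ω
R_total = R_1 + R_2 + R_3 = 1.40 Ω

1.40 Ω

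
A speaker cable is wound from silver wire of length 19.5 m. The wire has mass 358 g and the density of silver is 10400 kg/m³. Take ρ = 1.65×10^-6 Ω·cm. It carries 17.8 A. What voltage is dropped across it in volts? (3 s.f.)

3.24 V

ρ = 1.65×10^-6 Ω·cm = 1.65×10^-8 Ω·m
A = m/(density·L) = 0.358/(10400×19.5) = 1.7653e-06 m²
R = ρL/A = (1.65×10^-8)(19.5)/(1.7653e-06) = 0.1823 Ω
V = IR = 17.8 × 0.1823 = 3.24 V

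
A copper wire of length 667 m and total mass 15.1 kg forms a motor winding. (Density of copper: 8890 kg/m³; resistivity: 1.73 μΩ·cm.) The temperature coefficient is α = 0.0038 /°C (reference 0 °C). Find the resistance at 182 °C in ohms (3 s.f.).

7.67 Ω

ρ = 1.73 μΩ·cm = 1.73×10^-8 Ω·m
A = m/(density·L) = 15.1/(8890×667) = 2.5465e-06 m²
R = ρL/A = (1.73×10^-8)(667)/(2.5465e-06) = 4.531 Ω
R(182 °C) = 4.531 × (1 + 0.0038×182) = 7.67 Ω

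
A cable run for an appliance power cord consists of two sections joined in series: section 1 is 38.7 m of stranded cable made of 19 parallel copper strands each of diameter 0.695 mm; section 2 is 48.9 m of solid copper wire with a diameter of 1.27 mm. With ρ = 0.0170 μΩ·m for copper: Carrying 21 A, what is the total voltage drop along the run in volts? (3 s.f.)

15.7 V

ρ = 0.0170 μΩ·m = 1.70×10^-8 Ω·m
Section 1: A_strand = π(3.4750e-04)² = 3.794e-07 m²; R₁ = ρL/(N·A_s) = (1.70×10^-8)(38.7)/(19×3.794e-07) = 0.09127 Ω
Section 2: A = π(d/2)² = π(6.3500e-04 m)² = 1.267e-06 m²
R₂ = (1.70×10^-8)(48.9)/(1.267e-06) = 0.6562 Ω
R = R₁ + R₂ = 0.7475 Ω
V = IR = 21 × 0.7475 = 15.7 V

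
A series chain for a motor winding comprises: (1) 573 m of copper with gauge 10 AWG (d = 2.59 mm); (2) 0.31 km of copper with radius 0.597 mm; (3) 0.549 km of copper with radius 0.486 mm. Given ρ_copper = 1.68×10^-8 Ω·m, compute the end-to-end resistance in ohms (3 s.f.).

Seg 1: A = π(2.59/2 mm)² = π(1.2950e-03 m)² = 5.269e-06 m²
R_1 = (1.68×10^-8)(573)/(5.269e-06) = 1.827 Ω
Seg 2: A = πr² = π(5.9700e-04 m)² = 1.120e-06 m²
R_2 = (1.68×10^-8)(310)/(1.120e-06) = 4.651 Ω
Seg 3: A = πr² = π(4.8600e-04 m)² = 7.420e-07 m²
R_3 = (1.68×10^-8)(549)/(7.420e-07) = 12.43 Ω
R_total = R_1 + R_2 + R_3 = 18.9 Ω

18.9 Ω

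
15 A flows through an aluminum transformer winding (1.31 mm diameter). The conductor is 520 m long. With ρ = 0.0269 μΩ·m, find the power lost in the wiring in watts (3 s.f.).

2340 W

ρ = 0.0269 μΩ·m = 2.69×10^-8 Ω·m
A = π(d/2)² = π(6.5500e-04 m)² = 1.348e-06 m²
R = ρL/A = (2.69×10^-8)(520)/(1.348e-06) = 10.38 Ω
P = I²R = (15)² × 10.38 = 2340 W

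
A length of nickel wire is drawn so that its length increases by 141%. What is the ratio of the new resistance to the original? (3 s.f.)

5.81

k = 1 + 141/100 = 2.41; volume constant ⇒ A' = A/k, so R' = k²R.
Factor = 5.81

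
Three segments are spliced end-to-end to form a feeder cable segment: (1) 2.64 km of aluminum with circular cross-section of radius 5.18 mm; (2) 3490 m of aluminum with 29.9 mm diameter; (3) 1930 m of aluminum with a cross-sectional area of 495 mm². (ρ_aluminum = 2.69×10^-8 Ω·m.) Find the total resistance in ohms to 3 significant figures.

1.08 Ω

Seg 1: A = πr² = π(5.1800e-03 m)² = 8.430e-05 m²
R_1 = (2.69×10^-8)(2640)/(8.430e-05) = 0.8425 Ω
Seg 2: A = π(d/2)² = π(1.4950e-02 m)² = 7.022e-04 m²
R_2 = (2.69×10^-8)(3490)/(7.022e-04) = 0.1337 Ω
Seg 3: A = 495 mm² = 4.950e-04 m²
R_3 = (2.69×10^-8)(1930)/(4.950e-04) = 0.1049 Ω
R_total = R_1 + R_2 + R_3 = 1.08 Ω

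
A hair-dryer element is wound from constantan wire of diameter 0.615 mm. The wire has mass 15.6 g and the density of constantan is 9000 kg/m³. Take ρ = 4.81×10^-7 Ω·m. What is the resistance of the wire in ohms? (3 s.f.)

9.45 Ω

A = π(d/2)² = π(3.0750e-04 m)² = 2.9706e-07 m²
L = m/(density·A) = 0.0156/(9000×2.9706e-07) = 5.835 m
R = ρL/A = (4.81×10^-7)(5.835)/(2.9706e-07) = 9.45 Ω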